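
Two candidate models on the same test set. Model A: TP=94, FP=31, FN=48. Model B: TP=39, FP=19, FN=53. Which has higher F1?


Model A: P=94/125=0.752, R=94/142=0.662, F1=2PR/(P+R)=2TP/(2TP+FP+FN)=188/267=0.7041
Model B: P=39/58=0.6724, R=39/92=0.4239, F1=2PR/(P+R)=2TP/(2TP+FP+FN)=78/150=0.52
0.7041 > 0.52 → Model A

Model A


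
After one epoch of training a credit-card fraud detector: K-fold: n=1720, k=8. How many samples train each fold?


Fold size = 1720/8 = 215
Training per fold = 1720 - 215 = 1505

1505


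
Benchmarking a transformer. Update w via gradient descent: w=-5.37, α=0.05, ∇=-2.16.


w_new = w - α·∇
= -5.37 - 0.05·-2.16
= -5.37 + 0.108
= -5.262

-5.262


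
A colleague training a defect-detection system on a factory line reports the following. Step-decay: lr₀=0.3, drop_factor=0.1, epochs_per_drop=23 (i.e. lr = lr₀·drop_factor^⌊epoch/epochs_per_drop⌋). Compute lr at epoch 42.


n_drops = ⌊42/23⌋ = 1
lr = 0.3·0.1^1 = 0.3·0.1 = 0.03

0.03


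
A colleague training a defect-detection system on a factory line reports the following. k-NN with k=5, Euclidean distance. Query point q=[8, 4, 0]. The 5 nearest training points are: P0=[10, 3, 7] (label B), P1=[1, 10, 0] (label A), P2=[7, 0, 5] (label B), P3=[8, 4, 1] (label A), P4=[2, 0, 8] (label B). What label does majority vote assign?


d(q,P0) = 7.3485  (label B)
d(q,P1) = 9.2195  (label A)
d(q,P2) = 6.4807  (label B)
d(q,P3) = 1.0  (label A)
d(q,P4) = 10.7703  (label B)
Votes: A=2, B=3
Majority → B

B


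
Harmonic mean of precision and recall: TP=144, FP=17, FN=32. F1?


Precision = 144/161 = 0.8944
Recall = 144/176 = 0.8182
F1 = 2·P·R/(P+R) = 2·TP/(2·TP+FP+FN) = 288/(288+17+32) = 288/337 = 0.8546

0.8546


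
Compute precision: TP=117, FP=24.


Precision = TP/(TP+FP)
= 117/(117+24)
= 117/141 = 82.98%

82.98%


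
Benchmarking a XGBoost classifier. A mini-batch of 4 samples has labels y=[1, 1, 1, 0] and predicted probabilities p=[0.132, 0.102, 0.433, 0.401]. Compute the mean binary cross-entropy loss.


L[0] = -ln(0.132) = 2.025
L[1] = -ln(0.102) = 2.2828
L[2] = -ln(0.433) = 0.837
L[3] = -ln(1-0.401) = -ln(0.599) = 0.5125
mean = (2.025 + 2.2828 + 0.837 + 0.5125)/4 = 1.4143

1.4143


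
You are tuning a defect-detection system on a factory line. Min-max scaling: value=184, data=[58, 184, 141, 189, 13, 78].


min=13, max=189
(184-13)/(189-13) = 171/176 = 0.9716

0.9716


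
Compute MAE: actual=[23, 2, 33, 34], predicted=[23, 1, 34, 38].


Absolute errors: |23-23|=0, |2-1|=1, |33-34|=1, |34-38|=4
Sum = 6
MAE = 6/4 = 3/2

3/2


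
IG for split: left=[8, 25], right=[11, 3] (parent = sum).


Parent = [19, 28], H_parent = 0.9734
H_left = 0.799 (n=33), H_right = 0.7496 (n=14)
H_children = (33/47)·0.799 + (14/47)·0.7496 = 0.7843
IG = 0.9734 - 0.7843 = 0.1891

0.1891


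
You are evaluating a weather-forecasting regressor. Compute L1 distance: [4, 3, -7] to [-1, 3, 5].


d = |4+ 1| + |3-3| + |-7-5|
  = 5 + 0 + 12
  = 17

17


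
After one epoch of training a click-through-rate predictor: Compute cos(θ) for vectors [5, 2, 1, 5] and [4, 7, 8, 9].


A·B = 5·4 + 2·7 + 1·8 + 5·9 = 87
‖A‖ = √55 = 7.4162, ‖B‖ = √210 = 14.4914
cos = 87/(√55·√210) = 87/√11550 = 0.8095

0.8095


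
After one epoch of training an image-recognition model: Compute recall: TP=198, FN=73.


Recall = TP/(TP+FN)
= 198/(198+73)
= 198/271 = 73.06%

73.06%


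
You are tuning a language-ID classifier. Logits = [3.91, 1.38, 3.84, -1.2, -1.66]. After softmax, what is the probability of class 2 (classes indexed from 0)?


Exponentials: e^3.91=49.899, e^1.38=3.9749, e^3.84=46.5255, e^-1.2=0.3012, e^-1.66=0.1901
Sum = 100.8907
Softmax = [0.4946, 0.0394, 0.4611, 0.003, 0.0019]
p[2] = 46.5255/100.8907 = 0.4611

0.4611


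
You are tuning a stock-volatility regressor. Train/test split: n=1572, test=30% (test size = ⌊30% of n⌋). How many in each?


Test = ⌊1572·30/100⌋ = 471
Train = 1572 - 471 = 1101

Train: 1101, Test: 471


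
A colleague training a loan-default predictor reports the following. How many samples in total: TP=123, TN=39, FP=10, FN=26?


Total = TP + TN + FP + FN
= 123 + 39 + 10 + 26
= 198
(Predicted positive: 133, predicted negative: 65)

198


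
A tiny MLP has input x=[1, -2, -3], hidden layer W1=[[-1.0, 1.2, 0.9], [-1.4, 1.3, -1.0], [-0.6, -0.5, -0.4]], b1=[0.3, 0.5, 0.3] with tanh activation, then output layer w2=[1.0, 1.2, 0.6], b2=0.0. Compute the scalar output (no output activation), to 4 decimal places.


z1[0] = (-1.0)·(1) + (1.2)·(-2) + (0.9)·(-3) + 0.3 = -5.8
z1[1] = (-1.4)·(1) + (1.3)·(-2) + (-1.0)·(-3) + 0.5 = -0.5
z1[2] = (-0.6)·(1) + (-0.5)·(-2) + (-0.4)·(-3) + 0.3 = 1.9
h = tanh(z1) = [-1.0, -0.4621, 0.9562]
output = (1.0)·(-1.0) + (1.2)·(-0.4621) + (0.6)·(0.9562) + 0.0 = -0.9808

-0.9808


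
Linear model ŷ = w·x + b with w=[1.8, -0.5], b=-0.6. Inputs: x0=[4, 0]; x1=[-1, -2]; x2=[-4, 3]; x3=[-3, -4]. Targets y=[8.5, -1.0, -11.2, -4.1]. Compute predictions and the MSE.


ŷ0 = (1.8)·(4) + (-0.5)·(0) - 0.6 = 6.6
ŷ1 = (1.8)·(-1) + (-0.5)·(-2) - 0.6 = -1.4
ŷ2 = (1.8)·(-4) + (-0.5)·(3) - 0.6 = -9.3
ŷ3 = (1.8)·(-3) + (-0.5)·(-4) - 0.6 = -4.0
errors² = [3.61, 0.16, 3.61, 0.01]
MSE = 7.3900/4 = 1.8475

1.8475


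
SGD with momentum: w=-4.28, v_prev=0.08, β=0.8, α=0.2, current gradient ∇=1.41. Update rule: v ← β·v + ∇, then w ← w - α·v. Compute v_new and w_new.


v_new = 0.8·0.08 + 1.41 = 0.064 + 1.41 = 1.474
w_new = -4.28 - 0.2·1.474 = -4.28 - 0.2948 = -4.5748

v_new=1.474, w_new=-4.5748


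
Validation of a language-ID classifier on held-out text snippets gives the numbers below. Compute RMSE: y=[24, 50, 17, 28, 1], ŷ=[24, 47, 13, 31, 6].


MSE = 59/5 = 11.8
RMSE = √(59/5) = 3.4351

3.4351


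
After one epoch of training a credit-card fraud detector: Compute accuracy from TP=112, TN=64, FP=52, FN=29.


Accuracy = (TP+TN)/(TP+TN+FP+FN)
= (112+64)/(257)
= 176/257 = 68.48%

68.48%


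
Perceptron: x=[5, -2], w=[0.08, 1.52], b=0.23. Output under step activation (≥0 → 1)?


z = (5)·(0.08) + (-2)·(1.52) + 0.23
  = -2.41
step(z) = 0 (z<0)

0


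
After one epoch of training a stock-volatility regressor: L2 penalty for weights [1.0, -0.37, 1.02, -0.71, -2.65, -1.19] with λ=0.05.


‖w‖₂² = (1.0)² + (-0.37)² + (1.02)² + (-0.71)² + (-2.65)² + (-1.19)²
     = 1 + 0.1369 + 1.0404 + 0.5041 + 7.0225 + 1.4161
     = 11.12
λ·‖w‖₂² = 0.05·11.12 = 0.556

0.556


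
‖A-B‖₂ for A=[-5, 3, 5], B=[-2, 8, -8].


d = √((-5+ 2)² + (3-8)² + (5+ 8)²)
  = √(9 + 25 + 169)
  = √203 = 14.2478

14.2478


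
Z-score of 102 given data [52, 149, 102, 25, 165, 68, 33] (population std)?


μ = 84.8571, σ = 51.3627
z = (102 - 84.8571)/51.3627 = 0.3338

0.3338


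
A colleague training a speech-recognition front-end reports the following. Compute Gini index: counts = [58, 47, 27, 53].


Probabilities: [58/185, 47/185, 27/185, 53/185] ≈ [0.3135, 0.2541, 0.1459, 0.2865]
Σpᵢ² = (3364 + 2209 + 729 + 2809)/185² = 9111/34225
Gini = 1 - Σpᵢ² = 1 - 9111/34225 = 0.7338

0.7338


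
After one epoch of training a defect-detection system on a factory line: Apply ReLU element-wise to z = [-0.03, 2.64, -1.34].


ReLU(-0.03) = max(0, -0.03) = 0.0
ReLU(2.64) = max(0, 2.64) = 2.64
ReLU(-1.34) = max(0, -1.34) = 0.0
result = [0.0, 2.64, 0.0]

[0.0, 2.64, 0.0]


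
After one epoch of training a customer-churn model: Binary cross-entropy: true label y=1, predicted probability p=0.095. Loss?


BCE = -[y·ln(p) + (1-y)·ln(1-p)]
= -1·ln(0.095) - 0
= -ln(0.095) = 2.3539

2.3539


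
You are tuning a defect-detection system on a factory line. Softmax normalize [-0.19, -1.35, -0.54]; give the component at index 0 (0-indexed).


Exponentials: e^-0.19=0.827, e^-1.35=0.2592, e^-0.54=0.5827
Sum = 1.6689
Softmax = [0.4955, 0.1553, 0.3492]
p[0] = 0.827/1.6689 = 0.4955

0.4955


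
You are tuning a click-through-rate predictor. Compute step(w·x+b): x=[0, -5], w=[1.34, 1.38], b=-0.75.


z = (0)·(1.34) + (-5)·(1.38) - 0.75
  = -7.65
step(z) = 0 (z<0)

0


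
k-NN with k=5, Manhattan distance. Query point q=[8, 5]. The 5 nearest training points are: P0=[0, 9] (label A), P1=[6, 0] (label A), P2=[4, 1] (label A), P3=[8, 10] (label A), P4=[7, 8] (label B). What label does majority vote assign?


d(q,P0) = 12  (label A)
d(q,P1) = 7  (label A)
d(q,P2) = 8  (label A)
d(q,P3) = 5  (label A)
d(q,P4) = 4  (label B)
Votes: A=4, B=1
Majority → A

A


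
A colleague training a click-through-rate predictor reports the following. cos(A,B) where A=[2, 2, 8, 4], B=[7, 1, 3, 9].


A·B = 2·7 + 2·1 + 8·3 + 4·9 = 76
‖A‖ = √88 = 9.3808, ‖B‖ = √140 = 11.8322
cos = 76/(√88·√140) = 76/√12320 = 0.6847

0.6847


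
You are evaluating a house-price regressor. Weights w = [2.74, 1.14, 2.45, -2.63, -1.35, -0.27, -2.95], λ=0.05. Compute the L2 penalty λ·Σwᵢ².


‖w‖₂² = (2.74)² + (1.14)² + (2.45)² + (-2.63)² + (-1.35)² + (-0.27)² + (-2.95)²
     = 7.5076 + 1.2996 + 6.0025 + 6.9169 + 1.8225 + 0.0729 + 8.7025
     = 32.3245
λ·‖w‖₂² = 0.05·32.3245 = 1.616225

1.616225


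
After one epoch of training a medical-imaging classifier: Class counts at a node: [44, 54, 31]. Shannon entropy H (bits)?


Probabilities: [44/129, 54/129, 31/129] ≈ [0.3411, 0.4186, 0.2403]
H = -((44/129)·log₂(44/129) + (54/129)·log₂(54/129) + (31/129)·log₂(31/129))
  = 1.5495 bits

1.5495 bits


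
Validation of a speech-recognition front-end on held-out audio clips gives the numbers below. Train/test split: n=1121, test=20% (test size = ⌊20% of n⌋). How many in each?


Test = ⌊1121·20/100⌋ = 224
Train = 1121 - 224 = 897

Train: 897, Test: 224


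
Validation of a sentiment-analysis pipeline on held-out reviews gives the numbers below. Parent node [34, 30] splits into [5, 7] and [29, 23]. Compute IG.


Parent = [34, 30], H_parent = 0.9972
H_left = 0.9799 (n=12), H_right = 0.9904 (n=52)
H_children = (12/64)·0.9799 + (52/64)·0.9904 = 0.9884
IG = 0.9972 - 0.9884 = 0.0088

0.0088


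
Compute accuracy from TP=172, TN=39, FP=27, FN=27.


Accuracy = (TP+TN)/(TP+TN+FP+FN)
= (172+39)/(265)
= 211/265 = 79.62%

79.62%


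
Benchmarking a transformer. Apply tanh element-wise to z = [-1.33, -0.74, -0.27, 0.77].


tanh(-1.33) = -0.8692
tanh(-0.74) = -0.6291
tanh(-0.27) = -0.2636
tanh(0.77) = 0.6469
result = [-0.8692, -0.6291, -0.2636, 0.6469]

[-0.8692, -0.6291, -0.2636, 0.6469]


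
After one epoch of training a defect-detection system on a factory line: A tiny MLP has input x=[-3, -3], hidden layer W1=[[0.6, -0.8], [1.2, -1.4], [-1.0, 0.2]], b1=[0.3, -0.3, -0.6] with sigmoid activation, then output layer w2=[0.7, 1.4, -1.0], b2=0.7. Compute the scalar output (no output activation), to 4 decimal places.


z1[0] = (0.6)·(-3) + (-0.8)·(-3) + 0.3 = 0.9
z1[1] = (1.2)·(-3) + (-1.4)·(-3) - 0.3 = 0.3
z1[2] = (-1.0)·(-3) + (0.2)·(-3) - 0.6 = 1.8
h = sigmoid(z1) = [0.7109, 0.5744, 0.8581]
output = (0.7)·(0.7109) + (1.4)·(0.5744) + (-1.0)·(0.8581) + 0.7 = 1.1437

1.1437


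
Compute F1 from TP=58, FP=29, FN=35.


Precision = 58/87 = 0.6667
Recall = 58/93 = 0.6237
F1 = 2·P·R/(P+R) = 2·TP/(2·TP+FP+FN) = 116/(116+29+35) = 116/180 = 0.6444

0.6444


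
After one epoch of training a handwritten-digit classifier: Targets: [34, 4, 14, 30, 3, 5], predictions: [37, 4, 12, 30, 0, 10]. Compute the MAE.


Absolute errors: |34-37|=3, |4-4|=0, |14-12|=2, |30-30|=0, |3-0|=3, |5-10|=5
Sum = 13
MAE = 13/6 = 13/6

13/6


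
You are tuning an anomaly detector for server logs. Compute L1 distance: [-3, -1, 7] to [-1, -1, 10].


d = |-3+ 1| + |-1+ 1| + |7-10|
  = 2 + 0 + 3
  = 5

5


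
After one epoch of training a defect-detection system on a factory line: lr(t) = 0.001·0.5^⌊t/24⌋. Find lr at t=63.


n_drops = ⌊63/24⌋ = 2
lr = 0.001·0.5^2 = 0.001·0.25 = 0.00025

0.00025


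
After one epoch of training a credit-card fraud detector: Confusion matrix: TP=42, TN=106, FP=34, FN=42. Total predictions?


Total = TP + TN + FP + FN
= 42 + 106 + 34 + 42
= 224
(Predicted positive: 76, predicted negative: 148)

224


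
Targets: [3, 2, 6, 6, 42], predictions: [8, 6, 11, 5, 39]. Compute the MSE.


Squared errors: (3-8)²=25, (2-6)²=16, (6-11)²=25, (6-5)²=1, (42-39)²=9
Sum = 76
MSE = 76/5 = 76/5

76/5


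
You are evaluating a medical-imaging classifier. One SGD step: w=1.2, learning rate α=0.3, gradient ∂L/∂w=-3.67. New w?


w_new = w - α·∇
= 1.2 - 0.3·-3.67
= 1.2 + 1.101
= 2.301

2.301


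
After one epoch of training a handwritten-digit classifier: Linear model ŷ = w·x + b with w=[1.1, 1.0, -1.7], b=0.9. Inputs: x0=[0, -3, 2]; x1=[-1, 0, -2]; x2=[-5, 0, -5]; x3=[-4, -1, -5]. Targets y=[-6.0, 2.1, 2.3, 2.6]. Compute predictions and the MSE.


ŷ0 = (1.1)·(0) + (1.0)·(-3) + (-1.7)·(2) + 0.9 = -5.5
ŷ1 = (1.1)·(-1) + (1.0)·(0) + (-1.7)·(-2) + 0.9 = 3.2
ŷ2 = (1.1)·(-5) + (1.0)·(0) + (-1.7)·(-5) + 0.9 = 3.9
ŷ3 = (1.1)·(-4) + (1.0)·(-1) + (-1.7)·(-5) + 0.9 = 4.0
errors² = [0.25, 1.21, 2.56, 1.96]
MSE = 5.9800/4 = 1.495

1.495


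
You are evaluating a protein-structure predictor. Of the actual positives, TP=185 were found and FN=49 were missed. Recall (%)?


Recall = TP/(TP+FN)
= 185/(185+49)
= 185/234 = 79.06%

79.06%


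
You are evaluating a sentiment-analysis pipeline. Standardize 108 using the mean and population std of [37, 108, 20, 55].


μ = 55, σ = 33.0076
z = (108 - 55)/33.0076 = 1.6057

1.6057


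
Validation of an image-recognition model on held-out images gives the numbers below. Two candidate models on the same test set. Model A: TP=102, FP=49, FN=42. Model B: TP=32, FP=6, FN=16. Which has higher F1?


Model A: P=102/151=0.6755, R=102/144=0.7083, F1=2PR/(P+R)=2TP/(2TP+FP+FN)=204/295=0.6915
Model B: P=32/38=0.8421, R=32/48=0.6667, F1=2PR/(P+R)=2TP/(2TP+FP+FN)=64/86=0.7442
0.6915 < 0.7442 → Model B

Model B


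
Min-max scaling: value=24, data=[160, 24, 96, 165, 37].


min=24, max=165
(24-24)/(165-24) = 0/141 = 0.0

0.0


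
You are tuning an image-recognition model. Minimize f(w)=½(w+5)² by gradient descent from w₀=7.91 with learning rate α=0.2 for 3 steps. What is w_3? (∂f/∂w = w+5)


step 1: grad = 7.91+5 = 12.91; w = 7.91 - 0.2·(12.91) = 5.328
step 2: grad = 5.328+5 = 10.328; w = 5.328 - 0.2·(10.328) = 3.2624
step 3: grad = 3.2624+5 = 8.2624; w = 3.2624 - 0.2·(8.2624) = 1.60992

1.60992


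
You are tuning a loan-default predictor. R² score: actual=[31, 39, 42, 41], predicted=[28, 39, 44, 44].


ȳ = 38.25
SS_res = Σ(y-ŷ)² = 22
SS_tot = Σ(y-ȳ)² = 74.75
R² = 1 - SS_res/SS_tot = 1 - 0.2943 = 0.7057

0.7057


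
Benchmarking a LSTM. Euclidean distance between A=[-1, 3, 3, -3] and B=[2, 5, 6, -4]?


d = √((-1-2)² + (3-5)² + (3-6)² + (-3+ 4)²)
  = √(9 + 4 + 9 + 1)
  = √23 = 4.7958

4.7958


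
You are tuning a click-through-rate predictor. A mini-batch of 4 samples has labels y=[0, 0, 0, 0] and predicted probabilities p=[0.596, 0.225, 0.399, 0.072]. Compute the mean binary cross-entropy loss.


L[0] = -ln(1-0.596) = -ln(0.404) = 0.9063
L[1] = -ln(1-0.225) = -ln(0.775) = 0.2549
L[2] = -ln(1-0.399) = -ln(0.601) = 0.5092
L[3] = -ln(1-0.072) = -ln(0.928) = 0.0747
mean = (0.9063 + 0.2549 + 0.5092 + 0.0747)/4 = 0.4363

0.4363


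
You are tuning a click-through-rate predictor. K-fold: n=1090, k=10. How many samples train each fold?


Fold size = 1090/10 = 109
Training per fold = 1090 - 109 = 981

981


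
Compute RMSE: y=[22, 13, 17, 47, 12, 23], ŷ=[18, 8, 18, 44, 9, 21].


MSE = 64/6 = 10.6667
RMSE = √(64/6) = 3.266

3.266


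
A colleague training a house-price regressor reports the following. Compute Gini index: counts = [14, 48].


Probabilities: [14/62, 48/62] ≈ [0.2258, 0.7742]
Σpᵢ² = (196 + 2304)/62² = 2500/3844
Gini = 1 - Σpᵢ² = 1 - 2500/3844 = 0.3496

0.3496


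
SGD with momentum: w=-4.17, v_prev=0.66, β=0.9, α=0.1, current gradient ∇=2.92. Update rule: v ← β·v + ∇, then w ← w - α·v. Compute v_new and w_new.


v_new = 0.9·0.66 + 2.92 = 0.594 + 2.92 = 3.514
w_new = -4.17 - 0.1·3.514 = -4.17 - 0.3514 = -4.5214

v_new=3.514, w_new=-4.5214


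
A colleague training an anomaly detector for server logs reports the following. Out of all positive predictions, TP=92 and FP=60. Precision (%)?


Precision = TP/(TP+FP)
= 92/(92+60)
= 92/152 = 60.53%

60.53%


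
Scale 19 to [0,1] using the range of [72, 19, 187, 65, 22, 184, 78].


min=19, max=187
(19-19)/(187-19) = 0/168 = 0.0

0.0


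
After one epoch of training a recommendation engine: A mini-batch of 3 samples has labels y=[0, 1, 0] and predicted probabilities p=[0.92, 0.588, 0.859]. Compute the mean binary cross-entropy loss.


L[0] = -ln(1-0.92) = -ln(0.08) = 2.5257
L[1] = -ln(0.588) = 0.531
L[2] = -ln(1-0.859) = -ln(0.141) = 1.959
mean = (2.5257 + 0.531 + 1.959)/3 = 1.6719

1.6719


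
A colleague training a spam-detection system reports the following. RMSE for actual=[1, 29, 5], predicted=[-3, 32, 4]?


MSE = 26/3 = 8.6667
RMSE = √(26/3) = 2.9439

2.9439


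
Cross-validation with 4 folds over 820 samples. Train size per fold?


Fold size = 820/4 = 205
Training per fold = 820 - 205 = 615

615


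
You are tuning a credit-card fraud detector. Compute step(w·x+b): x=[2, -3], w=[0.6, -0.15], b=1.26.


z = (2)·(0.6) + (-3)·(-0.15) + 1.26
  = 2.91
step(z) = 1 (z≥0)

1


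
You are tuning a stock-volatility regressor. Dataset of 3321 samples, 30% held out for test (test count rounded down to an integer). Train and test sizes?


Test = ⌊3321·30/100⌋ = 996
Train = 3321 - 996 = 2325

Train: 2325, Test: 996


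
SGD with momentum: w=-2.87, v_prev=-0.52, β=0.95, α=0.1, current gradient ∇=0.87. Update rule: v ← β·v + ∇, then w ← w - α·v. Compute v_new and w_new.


v_new = 0.95·-0.52 + 0.87 = -0.494 + 0.87 = 0.376
w_new = -2.87 - 0.1·0.376 = -2.87 - 0.0376 = -2.9076

v_new=0.376, w_new=-2.9076


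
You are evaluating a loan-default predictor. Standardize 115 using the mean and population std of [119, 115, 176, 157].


μ = 141.75, σ = 25.6844
z = (115 - 141.75)/25.6844 = -1.0415

-1.0415


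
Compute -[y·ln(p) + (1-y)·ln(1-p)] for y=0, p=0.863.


BCE = -[y·ln(p) + (1-y)·ln(1-p)]
= -0 - 1·ln(1-0.863)
= -ln(0.137) = 1.9878

1.9878


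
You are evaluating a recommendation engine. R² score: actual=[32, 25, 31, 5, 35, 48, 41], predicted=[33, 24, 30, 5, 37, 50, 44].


ȳ = 31
SS_res = Σ(y-ŷ)² = 20
SS_tot = Σ(y-ȳ)² = 1118
R² = 1 - SS_res/SS_tot = 1 - 0.0179 = 0.9821

0.9821


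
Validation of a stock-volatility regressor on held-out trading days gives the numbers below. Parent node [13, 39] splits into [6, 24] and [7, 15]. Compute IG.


Parent = [13, 39], H_parent = 0.8113
H_left = 0.7219 (n=30), H_right = 0.9024 (n=22)
H_children = (30/52)·0.7219 + (22/52)·0.9024 = 0.7983
IG = 0.8113 - 0.7983 = 0.013

0.013


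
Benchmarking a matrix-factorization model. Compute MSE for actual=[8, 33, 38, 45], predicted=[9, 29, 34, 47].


Squared errors: (8-9)²=1, (33-29)²=16, (38-34)²=16, (45-47)²=4
Sum = 37
MSE = 37/4 = 37/4

37/4


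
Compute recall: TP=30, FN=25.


Recall = TP/(TP+FN)
= 30/(30+25)
= 30/55 = 54.55%

54.55%


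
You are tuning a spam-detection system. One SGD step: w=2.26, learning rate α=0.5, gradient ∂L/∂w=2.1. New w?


w_new = w - α·∇
= 2.26 - 0.5·2.1
= 2.26 - 1.05
= 1.21

1.21


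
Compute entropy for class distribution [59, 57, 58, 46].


Probabilities: [59/220, 57/220, 58/220, 46/220] ≈ [0.2682, 0.2591, 0.2636, 0.2091]
H = -((59/220)·log₂(59/220) + (57/220)·log₂(57/220) + (58/220)·log₂(58/220) + (46/220)·log₂(46/220))
  = 1.9932 bits

1.9932 bits


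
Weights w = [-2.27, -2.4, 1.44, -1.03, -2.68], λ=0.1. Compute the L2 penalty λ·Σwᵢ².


‖w‖₂² = (-2.27)² + (-2.4)² + (1.44)² + (-1.03)² + (-2.68)²
     = 5.1529 + 5.76 + 2.0736 + 1.0609 + 7.1824
     = 21.2298
λ·‖w‖₂² = 0.1·21.2298 = 2.12298

2.12298


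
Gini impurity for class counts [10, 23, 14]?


Probabilities: [10/47, 23/47, 14/47] ≈ [0.2128, 0.4894, 0.2979]
Σpᵢ² = (100 + 529 + 196)/47² = 825/2209
Gini = 1 - Σpᵢ² = 1 - 825/2209 = 0.6265

0.6265


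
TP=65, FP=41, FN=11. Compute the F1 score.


Precision = 65/106 = 0.6132
Recall = 65/76 = 0.8553
F1 = 2·P·R/(P+R) = 2·TP/(2·TP+FP+FN) = 130/(130+41+11) = 130/182 = 0.7143

0.7143


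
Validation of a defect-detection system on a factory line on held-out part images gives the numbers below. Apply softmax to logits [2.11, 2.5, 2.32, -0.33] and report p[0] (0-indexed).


Exponentials: e^2.11=8.2482, e^2.5=12.1825, e^2.32=10.1757, e^-0.33=0.7189
Sum = 31.3253
Softmax = [0.2633, 0.3889, 0.3248, 0.023]
p[0] = 8.2482/31.3253 = 0.2633

0.2633


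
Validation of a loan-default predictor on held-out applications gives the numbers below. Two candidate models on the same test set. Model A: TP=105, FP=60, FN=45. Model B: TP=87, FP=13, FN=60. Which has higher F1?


Model A: P=105/165=0.6364, R=105/150=0.7, F1=2PR/(P+R)=2TP/(2TP+FP+FN)=210/315=0.6667
Model B: P=87/100=0.87, R=87/147=0.5918, F1=2PR/(P+R)=2TP/(2TP+FP+FN)=174/247=0.7045
0.6667 < 0.7045 → Model B

Model B


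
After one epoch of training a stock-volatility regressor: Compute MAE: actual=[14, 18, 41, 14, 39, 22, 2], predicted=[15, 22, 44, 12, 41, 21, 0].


Absolute errors: |14-15|=1, |18-22|=4, |41-44|=3, |14-12|=2, |39-41|=2, |22-21|=1, |2-0|=2
Sum = 15
MAE = 15/7 = 15/7

15/7


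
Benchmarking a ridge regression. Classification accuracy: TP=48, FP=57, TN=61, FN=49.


Accuracy = (TP+TN)/(TP+TN+FP+FN)
= (48+61)/(215)
= 109/215 = 50.7%

50.7%


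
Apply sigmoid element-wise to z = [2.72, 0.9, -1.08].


σ(2.72) = 1/(1+e^-2.72) = 0.9382
σ(0.9) = 1/(1+e^-0.9) = 0.7109
σ(-1.08) = 1/(1+e^1.08) = 0.2535
result = [0.9382, 0.7109, 0.2535]

[0.9382, 0.7109, 0.2535]


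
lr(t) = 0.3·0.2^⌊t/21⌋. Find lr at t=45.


n_drops = ⌊45/21⌋ = 2
lr = 0.3·0.2^2 = 0.3·0.04 = 0.012

0.012


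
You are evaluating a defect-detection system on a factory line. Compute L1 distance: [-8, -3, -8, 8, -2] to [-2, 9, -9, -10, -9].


d = |-8+ 2| + |-3-9| + |-8+ 9| + |8+ 10| + |-2+ 9|
  = 6 + 12 + 1 + 18 + 7
  = 44

44


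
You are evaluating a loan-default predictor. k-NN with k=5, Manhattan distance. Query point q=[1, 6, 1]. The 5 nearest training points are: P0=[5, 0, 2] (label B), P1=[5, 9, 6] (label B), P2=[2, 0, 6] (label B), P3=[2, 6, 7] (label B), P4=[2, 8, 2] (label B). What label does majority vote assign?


d(q,P0) = 11  (label B)
d(q,P1) = 12  (label B)
d(q,P2) = 12  (label B)
d(q,P3) = 7  (label B)
d(q,P4) = 4  (label B)
Votes: A=0, B=5
Majority → B

B


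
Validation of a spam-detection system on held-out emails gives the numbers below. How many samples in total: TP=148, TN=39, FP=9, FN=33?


Total = TP + TN + FP + FN
= 148 + 39 + 9 + 33
= 229
(Predicted positive: 157, predicted negative: 72)

229


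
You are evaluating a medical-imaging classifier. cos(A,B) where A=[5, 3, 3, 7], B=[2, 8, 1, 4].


A·B = 5·2 + 3·8 + 3·1 + 7·4 = 65
‖A‖ = √92 = 9.5917, ‖B‖ = √85 = 9.2195
cos = 65/(√92·√85) = 65/√7820 = 0.735

0.735


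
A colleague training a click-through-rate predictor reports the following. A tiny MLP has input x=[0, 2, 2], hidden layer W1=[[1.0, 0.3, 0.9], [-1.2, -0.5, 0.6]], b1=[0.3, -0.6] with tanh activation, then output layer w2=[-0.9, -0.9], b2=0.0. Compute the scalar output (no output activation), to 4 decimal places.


z1[0] = (1.0)·(0) + (0.3)·(2) + (0.9)·(2) + 0.3 = 2.7
z1[1] = (-1.2)·(0) + (-0.5)·(2) + (0.6)·(2) - 0.6 = -0.4
h = tanh(z1) = [0.991, -0.3799]
output = (-0.9)·(0.991) + (-0.9)·(-0.3799) + 0.0 = -0.55

-0.55


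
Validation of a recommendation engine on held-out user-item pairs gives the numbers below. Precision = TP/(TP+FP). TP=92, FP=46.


Precision = TP/(TP+FP)
= 92/(92+46)
= 92/138 = 66.67%

66.67%


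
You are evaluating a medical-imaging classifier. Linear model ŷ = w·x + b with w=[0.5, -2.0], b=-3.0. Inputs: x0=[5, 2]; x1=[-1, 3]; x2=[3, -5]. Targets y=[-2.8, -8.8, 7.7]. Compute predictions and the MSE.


ŷ0 = (0.5)·(5) + (-2.0)·(2) - 3.0 = -4.5
ŷ1 = (0.5)·(-1) + (-2.0)·(3) - 3.0 = -9.5
ŷ2 = (0.5)·(3) + (-2.0)·(-5) - 3.0 = 8.5
errors² = [2.89, 0.49, 0.64]
MSE = 4.0200/3 = 1.34

1.34


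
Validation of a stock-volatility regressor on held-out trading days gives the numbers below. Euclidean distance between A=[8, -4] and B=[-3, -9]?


d = √((8+ 3)² + (-4+ 9)²)
  = √(121 + 25)
  = √146 = 12.083

12.083


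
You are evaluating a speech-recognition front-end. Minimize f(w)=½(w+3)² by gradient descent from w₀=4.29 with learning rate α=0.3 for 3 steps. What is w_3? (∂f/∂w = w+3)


step 1: grad = 4.29+3 = 7.29; w = 4.29 - 0.3·(7.29) = 2.103
step 2: grad = 2.103+3 = 5.103; w = 2.103 - 0.3·(5.103) = 0.5721
step 3: grad = 0.5721+3 = 3.5721; w = 0.5721 - 0.3·(3.5721) = -0.49953

-0.49953


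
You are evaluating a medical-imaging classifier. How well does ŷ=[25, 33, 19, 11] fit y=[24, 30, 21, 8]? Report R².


ȳ = 20.75
SS_res = Σ(y-ŷ)² = 23
SS_tot = Σ(y-ȳ)² = 258.75
R² = 1 - SS_res/SS_tot = 1 - 0.0889 = 0.9111

0.9111


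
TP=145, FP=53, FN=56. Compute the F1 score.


Precision = 145/198 = 0.7323
Recall = 145/201 = 0.7214
F1 = 2·P·R/(P+R) = 2·TP/(2·TP+FP+FN) = 290/(290+53+56) = 290/399 = 0.7268

0.7268


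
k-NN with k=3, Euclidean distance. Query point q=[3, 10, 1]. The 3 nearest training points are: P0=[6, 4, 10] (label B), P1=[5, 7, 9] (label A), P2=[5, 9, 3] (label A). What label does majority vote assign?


d(q,P0) = 11.225  (label B)
d(q,P1) = 8.775  (label A)
d(q,P2) = 3.0  (label A)
Votes: A=2, B=1
Majority → A

A


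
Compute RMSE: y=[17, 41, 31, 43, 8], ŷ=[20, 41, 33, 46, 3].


MSE = 47/5 = 9.4
RMSE = √(47/5) = 3.0659

3.0659


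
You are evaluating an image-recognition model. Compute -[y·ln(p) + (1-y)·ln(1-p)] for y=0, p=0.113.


BCE = -[y·ln(p) + (1-y)·ln(1-p)]
= -0 - 1·ln(1-0.113)
= -ln(0.887) = 0.1199

0.1199


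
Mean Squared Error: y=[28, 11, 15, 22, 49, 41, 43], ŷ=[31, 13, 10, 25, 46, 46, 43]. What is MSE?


Squared errors: (28-31)²=9, (11-13)²=4, (15-10)²=25, (22-25)²=9, (49-46)²=9, (41-46)²=25, (43-43)²=0
Sum = 81
MSE = 81/7 = 81/7

81/7


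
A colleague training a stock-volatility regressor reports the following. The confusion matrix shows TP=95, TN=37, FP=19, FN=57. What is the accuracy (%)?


Accuracy = (TP+TN)/(TP+TN+FP+FN)
= (95+37)/(208)
= 132/208 = 63.46%

63.46%


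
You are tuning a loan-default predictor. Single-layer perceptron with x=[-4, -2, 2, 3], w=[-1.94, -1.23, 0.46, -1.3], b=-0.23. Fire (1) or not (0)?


z = (-4)·(-1.94) + (-2)·(-1.23) + (2)·(0.46) + (3)·(-1.3) - 0.23
  = 7.01
step(z) = 1 (z≥0)

1


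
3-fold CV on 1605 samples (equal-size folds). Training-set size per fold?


Fold size = 1605/3 = 535
Training per fold = 1605 - 535 = 1070

1070


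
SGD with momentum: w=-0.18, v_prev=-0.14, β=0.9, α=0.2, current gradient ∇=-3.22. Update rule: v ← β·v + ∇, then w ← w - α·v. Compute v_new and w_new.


v_new = 0.9·-0.14 - 3.22 = -0.126 - 3.22 = -3.346
w_new = -0.18 - 0.2·-3.346 = -0.18 + 0.6692 = 0.4892

v_new=-3.346, w_new=0.4892


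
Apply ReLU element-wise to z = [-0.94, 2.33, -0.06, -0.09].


ReLU(-0.94) = max(0, -0.94) = 0.0
ReLU(2.33) = max(0, 2.33) = 2.33
ReLU(-0.06) = max(0, -0.06) = 0.0
ReLU(-0.09) = max(0, -0.09) = 0.0
result = [0.0, 2.33, 0.0, 0.0]

[0.0, 2.33, 0.0, 0.0]


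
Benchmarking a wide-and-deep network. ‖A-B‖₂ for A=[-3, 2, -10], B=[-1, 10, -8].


d = √((-3+ 1)² + (2-10)² + (-10+ 8)²)
  = √(4 + 64 + 4)
  = √72 = 8.4853

8.4853


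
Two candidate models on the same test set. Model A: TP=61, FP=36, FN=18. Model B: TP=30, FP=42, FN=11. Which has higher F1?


Model A: P=61/97=0.6289, R=61/79=0.7722, F1=2PR/(P+R)=2TP/(2TP+FP+FN)=122/176=0.6932
Model B: P=30/72=0.4167, R=30/41=0.7317, F1=2PR/(P+R)=2TP/(2TP+FP+FN)=60/113=0.531
0.6932 > 0.531 → Model A

Model A


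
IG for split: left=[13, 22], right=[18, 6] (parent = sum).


Parent = [31, 28], H_parent = 0.9981
H_left = 0.9518 (n=35), H_right = 0.8113 (n=24)
H_children = (35/59)·0.9518 + (24/59)·0.8113 = 0.8946
IG = 0.9981 - 0.8946 = 0.1035

0.1035


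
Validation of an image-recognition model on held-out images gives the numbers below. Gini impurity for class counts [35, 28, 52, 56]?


Probabilities: [35/171, 28/171, 52/171, 56/171] ≈ [0.2047, 0.1637, 0.3041, 0.3275]
Σpᵢ² = (1225 + 784 + 2704 + 3136)/171² = 7849/29241
Gini = 1 - Σpᵢ² = 1 - 7849/29241 = 0.7316

0.7316


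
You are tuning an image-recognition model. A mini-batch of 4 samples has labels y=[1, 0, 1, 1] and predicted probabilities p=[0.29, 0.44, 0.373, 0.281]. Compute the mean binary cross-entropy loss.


L[0] = -ln(0.29) = 1.2379
L[1] = -ln(1-0.44) = -ln(0.56) = 0.5798
L[2] = -ln(0.373) = 0.9862
L[3] = -ln(0.281) = 1.2694
mean = (1.2379 + 0.5798 + 0.9862 + 1.2694)/4 = 1.0183

1.0183


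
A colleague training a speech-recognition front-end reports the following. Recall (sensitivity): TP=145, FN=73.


Recall = TP/(TP+FN)
= 145/(145+73)
= 145/218 = 66.51%

66.51%


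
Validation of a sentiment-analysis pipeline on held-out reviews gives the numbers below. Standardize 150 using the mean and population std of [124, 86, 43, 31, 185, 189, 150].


μ = 115.4286, σ = 59.4759
z = (150 - 115.4286)/59.4759 = 0.5813

0.5813


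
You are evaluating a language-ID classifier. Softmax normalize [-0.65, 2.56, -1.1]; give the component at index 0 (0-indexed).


Exponentials: e^-0.65=0.522, e^2.56=12.9358, e^-1.1=0.3329
Sum = 13.7907
Softmax = [0.0379, 0.938, 0.0241]
p[0] = 0.522/13.7907 = 0.0379

0.0379


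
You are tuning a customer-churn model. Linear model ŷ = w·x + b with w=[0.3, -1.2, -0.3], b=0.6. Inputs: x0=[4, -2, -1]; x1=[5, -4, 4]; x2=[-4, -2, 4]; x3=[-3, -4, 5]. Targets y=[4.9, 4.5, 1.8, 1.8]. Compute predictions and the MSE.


ŷ0 = (0.3)·(4) + (-1.2)·(-2) + (-0.3)·(-1) + 0.6 = 4.5
ŷ1 = (0.3)·(5) + (-1.2)·(-4) + (-0.3)·(4) + 0.6 = 5.7
ŷ2 = (0.3)·(-4) + (-1.2)·(-2) + (-0.3)·(4) + 0.6 = 0.6
ŷ3 = (0.3)·(-3) + (-1.2)·(-4) + (-0.3)·(5) + 0.6 = 3.0
errors² = [0.16, 1.44, 1.44, 1.44]
MSE = 4.4800/4 = 1.12

1.12


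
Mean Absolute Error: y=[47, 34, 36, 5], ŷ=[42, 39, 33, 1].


Absolute errors: |47-42|=5, |34-39|=5, |36-33|=3, |5-1|=4
Sum = 17
MAE = 17/4 = 17/4

17/4


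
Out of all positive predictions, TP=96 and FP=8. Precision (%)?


Precision = TP/(TP+FP)
= 96/(96+8)
= 96/104 = 92.31%

92.31%


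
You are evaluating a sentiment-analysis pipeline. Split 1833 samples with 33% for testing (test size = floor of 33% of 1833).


Test = ⌊1833·33/100⌋ = 604
Train = 1833 - 604 = 1229

Train: 1229, Test: 604


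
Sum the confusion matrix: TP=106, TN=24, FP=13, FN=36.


Total = TP + TN + FP + FN
= 106 + 24 + 13 + 36
= 179
(Predicted positive: 119, predicted negative: 60)

179


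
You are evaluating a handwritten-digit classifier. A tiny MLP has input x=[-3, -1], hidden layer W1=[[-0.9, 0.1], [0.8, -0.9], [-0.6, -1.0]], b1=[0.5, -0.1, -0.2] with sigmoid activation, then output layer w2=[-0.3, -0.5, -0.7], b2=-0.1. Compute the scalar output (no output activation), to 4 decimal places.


z1[0] = (-0.9)·(-3) + (0.1)·(-1) + 0.5 = 3.1
z1[1] = (0.8)·(-3) + (-0.9)·(-1) - 0.1 = -1.6
z1[2] = (-0.6)·(-3) + (-1.0)·(-1) - 0.2 = 2.6
h = sigmoid(z1) = [0.9569, 0.168, 0.9309]
output = (-0.3)·(0.9569) + (-0.5)·(0.168) + (-0.7)·(0.9309) - 0.1 = -1.1227

-1.1227


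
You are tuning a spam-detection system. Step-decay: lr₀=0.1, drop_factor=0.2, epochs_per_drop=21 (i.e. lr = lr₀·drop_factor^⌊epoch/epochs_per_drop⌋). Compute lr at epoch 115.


n_drops = ⌊115/21⌋ = 5
lr = 0.1·0.2^5 = 0.1·0.00032 = 0.000032

0.000032


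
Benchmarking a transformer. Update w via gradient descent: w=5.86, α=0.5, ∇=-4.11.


w_new = w - α·∇
= 5.86 - 0.5·-4.11
= 5.86 + 2.055
= 7.915

7.915


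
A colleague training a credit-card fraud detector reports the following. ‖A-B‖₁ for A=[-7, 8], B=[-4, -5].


d = |-7+ 4| + |8+ 5|
  = 3 + 13
  = 16

16


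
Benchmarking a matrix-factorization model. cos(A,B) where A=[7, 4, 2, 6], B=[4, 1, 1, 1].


A·B = 7·4 + 4·1 + 2·1 + 6·1 = 40
‖A‖ = √105 = 10.247, ‖B‖ = √19 = 4.3589
cos = 40/(√105·√19) = 40/√1995 = 0.8955

0.8955


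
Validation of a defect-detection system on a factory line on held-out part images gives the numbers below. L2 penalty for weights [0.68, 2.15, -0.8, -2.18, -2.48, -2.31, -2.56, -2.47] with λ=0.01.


‖w‖₂² = (0.68)² + (2.15)² + (-0.8)² + (-2.18)² + (-2.48)² + (-2.31)² + (-2.56)² + (-2.47)²
     = 0.4624 + 4.6225 + 0.64 + 4.7524 + 6.1504 + 5.3361 + 6.5536 + 6.1009
     = 34.6183
λ·‖w‖₂² = 0.01·34.6183 = 0.346183

0.346183


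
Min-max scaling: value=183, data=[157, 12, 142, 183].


min=12, max=183
(183-12)/(183-12) = 171/171 = 1.0

1.0


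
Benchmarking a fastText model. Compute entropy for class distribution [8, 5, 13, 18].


Probabilities: [8/44, 5/44, 13/44, 18/44] ≈ [0.1818, 0.1136, 0.2955, 0.4091]
H = -((8/44)·log₂(8/44) + (5/44)·log₂(5/44) + (13/44)·log₂(13/44) + (18/44)·log₂(18/44))
  = 1.8509 bits

1.8509 bits


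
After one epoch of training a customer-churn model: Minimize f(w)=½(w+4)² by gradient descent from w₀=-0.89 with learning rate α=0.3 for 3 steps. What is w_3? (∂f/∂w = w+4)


step 1: grad = -0.89+4 = 3.11; w = -0.89 - 0.3·(3.11) = -1.823
step 2: grad = -1.823+4 = 2.177; w = -1.823 - 0.3·(2.177) = -2.4761
step 3: grad = -2.4761+4 = 1.5239; w = -2.4761 - 0.3·(1.5239) = -2.93327

-2.93327


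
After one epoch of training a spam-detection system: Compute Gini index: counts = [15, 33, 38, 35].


Probabilities: [15/121, 33/121, 38/121, 35/121] ≈ [0.124, 0.2727, 0.314, 0.2893]
Σpᵢ² = (225 + 1089 + 1444 + 1225)/121² = 3983/14641
Gini = 1 - Σpᵢ² = 1 - 3983/14641 = 0.728

0.728


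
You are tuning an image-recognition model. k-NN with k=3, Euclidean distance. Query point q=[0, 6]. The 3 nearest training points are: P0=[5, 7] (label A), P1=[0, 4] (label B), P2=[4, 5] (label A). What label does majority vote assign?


d(q,P0) = 5.099  (label A)
d(q,P1) = 2.0  (label B)
d(q,P2) = 4.1231  (label A)
Votes: A=2, B=1
Majority → A

A


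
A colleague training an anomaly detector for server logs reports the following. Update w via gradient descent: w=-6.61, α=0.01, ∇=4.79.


w_new = w - α·∇
= -6.61 - 0.01·4.79
= -6.61 - 0.0479
= -6.6579

-6.6579


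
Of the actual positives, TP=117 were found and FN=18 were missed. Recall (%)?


Recall = TP/(TP+FN)
= 117/(117+18)
= 117/135 = 86.67%

86.67%


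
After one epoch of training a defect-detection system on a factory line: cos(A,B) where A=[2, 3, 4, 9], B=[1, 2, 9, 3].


A·B = 2·1 + 3·2 + 4·9 + 9·3 = 71
‖A‖ = √110 = 10.4881, ‖B‖ = √95 = 9.7468
cos = 71/(√110·√95) = 71/√10450 = 0.6945

0.6945


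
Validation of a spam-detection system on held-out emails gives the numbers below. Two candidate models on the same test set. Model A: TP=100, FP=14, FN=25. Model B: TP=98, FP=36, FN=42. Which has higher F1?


Model A: P=100/114=0.8772, R=100/125=0.8, F1=2PR/(P+R)=2TP/(2TP+FP+FN)=200/239=0.8368
Model B: P=98/134=0.7313, R=98/140=0.7, F1=2PR/(P+R)=2TP/(2TP+FP+FN)=196/274=0.7153
0.8368 > 0.7153 → Model A

Model A


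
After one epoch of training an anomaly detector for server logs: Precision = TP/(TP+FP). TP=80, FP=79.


Precision = TP/(TP+FP)
= 80/(80+79)
= 80/159 = 50.31%

50.31%


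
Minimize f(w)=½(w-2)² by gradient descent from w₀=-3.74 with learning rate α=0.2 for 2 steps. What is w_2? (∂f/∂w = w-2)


step 1: grad = -3.74-2 = -5.74; w = -3.74 - 0.2·(-5.74) = -2.592
step 2: grad = -2.592-2 = -4.592; w = -2.592 - 0.2·(-4.592) = -1.6736

-1.6736


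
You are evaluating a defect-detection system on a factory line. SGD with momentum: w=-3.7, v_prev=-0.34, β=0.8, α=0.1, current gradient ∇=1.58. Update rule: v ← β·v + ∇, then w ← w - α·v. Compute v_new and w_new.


v_new = 0.8·-0.34 + 1.58 = -0.272 + 1.58 = 1.308
w_new = -3.7 - 0.1·1.308 = -3.7 - 0.1308 = -3.8308

v_new=1.308, w_new=-3.8308


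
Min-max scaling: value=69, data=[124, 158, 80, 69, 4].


min=4, max=158
(69-4)/(158-4) = 65/154 = 0.4221

0.4221


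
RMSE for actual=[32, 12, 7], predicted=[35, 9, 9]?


MSE = 22/3 = 7.3333
RMSE = √(22/3) = 2.708

2.708


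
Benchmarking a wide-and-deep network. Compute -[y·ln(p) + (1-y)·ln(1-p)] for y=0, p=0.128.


BCE = -[y·ln(p) + (1-y)·ln(1-p)]
= -0 - 1·ln(1-0.128)
= -ln(0.872) = 0.137

0.137


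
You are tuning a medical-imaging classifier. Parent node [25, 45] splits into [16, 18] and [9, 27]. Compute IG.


Parent = [25, 45], H_parent = 0.9403
H_left = 0.9975 (n=34), H_right = 0.8113 (n=36)
H_children = (34/70)·0.9975 + (36/70)·0.8113 = 0.9017
IG = 0.9403 - 0.9017 = 0.0386

0.0386


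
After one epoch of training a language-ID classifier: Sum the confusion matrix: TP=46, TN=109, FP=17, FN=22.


Total = TP + TN + FP + FN
= 46 + 109 + 17 + 22
= 194
(Predicted positive: 63, predicted negative: 131)

194


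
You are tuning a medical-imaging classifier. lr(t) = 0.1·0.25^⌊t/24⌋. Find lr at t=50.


n_drops = ⌊50/24⌋ = 2
lr = 0.1·0.25^2 = 0.1·0.0625 = 0.00625

0.00625


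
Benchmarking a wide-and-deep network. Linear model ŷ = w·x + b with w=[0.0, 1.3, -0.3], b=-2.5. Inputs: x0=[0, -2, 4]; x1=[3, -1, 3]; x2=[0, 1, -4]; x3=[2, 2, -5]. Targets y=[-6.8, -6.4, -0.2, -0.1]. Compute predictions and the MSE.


ŷ0 = (0.0)·(0) + (1.3)·(-2) + (-0.3)·(4) - 2.5 = -6.3
ŷ1 = (0.0)·(3) + (1.3)·(-1) + (-0.3)·(3) - 2.5 = -4.7
ŷ2 = (0.0)·(0) + (1.3)·(1) + (-0.3)·(-4) - 2.5 = 0.0
ŷ3 = (0.0)·(2) + (1.3)·(2) + (-0.3)·(-5) - 2.5 = 1.6
errors² = [0.25, 2.89, 0.04, 2.89]
MSE = 6.0700/4 = 1.5175

1.5175


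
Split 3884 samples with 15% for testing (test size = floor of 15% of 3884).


Test = ⌊3884·15/100⌋ = 582
Train = 3884 - 582 = 3302

Train: 3302, Test: 582


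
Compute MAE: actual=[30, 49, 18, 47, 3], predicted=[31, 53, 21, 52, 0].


Absolute errors: |30-31|=1, |49-53|=4, |18-21|=3, |47-52|=5, |3-0|=3
Sum = 16
MAE = 16/5 = 16/5

16/5


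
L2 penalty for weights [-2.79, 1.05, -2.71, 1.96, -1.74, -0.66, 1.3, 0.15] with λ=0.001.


‖w‖₂² = (-2.79)² + (1.05)² + (-2.71)² + (1.96)² + (-1.74)² + (-0.66)² + (1.3)² + (0.15)²
     = 7.7841 + 1.1025 + 7.3441 + 3.8416 + 3.0276 + 0.4356 + 1.69 + 0.0225
     = 25.248
λ·‖w‖₂² = 0.001·25.248 = 0.025248

0.025248


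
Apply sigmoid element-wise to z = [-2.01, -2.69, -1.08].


σ(-2.01) = 1/(1+e^2.01) = 0.1182
σ(-2.69) = 1/(1+e^2.69) = 0.0636
σ(-1.08) = 1/(1+e^1.08) = 0.2535
result = [0.1182, 0.0636, 0.2535]

[0.1182, 0.0636, 0.2535]


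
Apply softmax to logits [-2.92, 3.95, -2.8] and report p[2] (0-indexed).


Exponentials: e^-2.92=0.0539, e^3.95=51.9354, e^-2.8=0.0608
Sum = 52.0501
Softmax = [0.001, 0.9978, 0.0012]
p[2] = 0.0608/52.0501 = 0.0012

0.0012


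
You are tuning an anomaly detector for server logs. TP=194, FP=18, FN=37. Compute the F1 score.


Precision = 194/212 = 0.9151
Recall = 194/231 = 0.8398
F1 = 2·P·R/(P+R) = 2·TP/(2·TP+FP+FN) = 388/(388+18+37) = 388/443 = 0.8758

0.8758


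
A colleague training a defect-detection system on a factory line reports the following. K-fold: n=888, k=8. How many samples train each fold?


Fold size = 888/8 = 111
Training per fold = 888 - 111 = 777

777
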